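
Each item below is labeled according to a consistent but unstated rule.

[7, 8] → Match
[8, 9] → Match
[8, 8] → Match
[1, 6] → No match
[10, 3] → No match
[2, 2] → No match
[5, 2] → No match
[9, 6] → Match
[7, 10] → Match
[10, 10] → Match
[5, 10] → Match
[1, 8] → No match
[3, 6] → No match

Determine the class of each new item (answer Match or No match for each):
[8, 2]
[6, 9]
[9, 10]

No match, Match, Match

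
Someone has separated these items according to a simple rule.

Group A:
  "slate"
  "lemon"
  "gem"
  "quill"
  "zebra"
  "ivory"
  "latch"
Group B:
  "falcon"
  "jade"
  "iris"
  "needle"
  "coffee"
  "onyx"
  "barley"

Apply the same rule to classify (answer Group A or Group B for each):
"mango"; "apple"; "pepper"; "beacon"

Group A, Group A, Group B, Group B

Checking candidate rules against both groups, what survives is: odd length.
"mango" → length 5 → Group A.
"apple" → length 5 → Group A.
"pepper" → length 6 → Group B.
"beacon" → length 6 → Group B.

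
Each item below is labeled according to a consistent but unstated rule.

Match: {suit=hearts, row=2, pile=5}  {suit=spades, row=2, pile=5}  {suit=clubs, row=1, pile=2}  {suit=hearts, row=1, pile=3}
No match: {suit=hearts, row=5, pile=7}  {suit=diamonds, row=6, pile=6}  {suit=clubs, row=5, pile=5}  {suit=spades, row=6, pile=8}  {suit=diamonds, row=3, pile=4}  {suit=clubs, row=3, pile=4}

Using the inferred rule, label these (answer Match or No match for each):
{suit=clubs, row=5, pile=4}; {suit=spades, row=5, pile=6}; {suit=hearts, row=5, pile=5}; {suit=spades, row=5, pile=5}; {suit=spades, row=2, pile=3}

All 'Match' examples share one property — row ≤ 2 — and every 'No match' example lacks it.
{suit=clubs, row=5, pile=4}: row = 5, fails this test → No match. {suit=spades, row=5, pile=6}: row = 5, fails this test → No match. {suit=hearts, row=5, pile=5}: row = 5, fails this test → No match. {suit=spades, row=5, pile=5}: row = 5, fails this test → No match. {suit=spades, row=2, pile=3}: row = 2, checks out → Match.

No match, No match, No match, No match, Match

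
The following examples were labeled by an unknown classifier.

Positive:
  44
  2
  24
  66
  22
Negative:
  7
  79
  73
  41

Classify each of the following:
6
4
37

Positive, Positive, Negative

Looking at the examples, the only property every 'Positive' case has and every 'Negative' case lacks is: even.
6: 6 is even — qualifies, so Positive.
4: 4 is even — qualifies, so Positive.
37: 37 is odd — doesn't match, so Negative.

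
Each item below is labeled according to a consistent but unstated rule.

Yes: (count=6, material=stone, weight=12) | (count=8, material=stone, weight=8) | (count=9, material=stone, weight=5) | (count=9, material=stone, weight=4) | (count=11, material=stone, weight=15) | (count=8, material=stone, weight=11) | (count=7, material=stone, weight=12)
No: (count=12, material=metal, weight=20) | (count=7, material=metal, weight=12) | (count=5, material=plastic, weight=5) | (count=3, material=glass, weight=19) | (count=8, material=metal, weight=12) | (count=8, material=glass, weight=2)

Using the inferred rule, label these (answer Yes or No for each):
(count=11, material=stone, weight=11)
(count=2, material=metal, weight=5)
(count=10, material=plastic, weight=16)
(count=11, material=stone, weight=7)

Yes, No, No, Yes

A rule that fits every label: material is stone — true of each 'Yes' example, false of each 'No' one.
(count=11, material=stone, weight=11) → material is stone → Yes.
(count=2, material=metal, weight=5) → material is metal → No.
(count=10, material=plastic, weight=16) → material is plastic → No.
(count=11, material=stone, weight=7) → material is stone → Yes.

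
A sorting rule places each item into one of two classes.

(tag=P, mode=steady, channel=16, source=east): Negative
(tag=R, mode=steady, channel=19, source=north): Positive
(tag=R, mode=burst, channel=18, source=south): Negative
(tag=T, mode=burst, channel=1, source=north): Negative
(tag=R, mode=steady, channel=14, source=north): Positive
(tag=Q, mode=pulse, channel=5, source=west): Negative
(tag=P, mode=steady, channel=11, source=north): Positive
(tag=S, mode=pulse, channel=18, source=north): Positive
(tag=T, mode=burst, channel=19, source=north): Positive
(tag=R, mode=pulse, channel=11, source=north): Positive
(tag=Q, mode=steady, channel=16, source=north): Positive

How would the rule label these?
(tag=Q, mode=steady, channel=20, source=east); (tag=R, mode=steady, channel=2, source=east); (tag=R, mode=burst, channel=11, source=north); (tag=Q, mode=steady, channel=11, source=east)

Every 'Positive' example satisfies: source is north AND channel ≥ 5. None of the 'Negative' examples do.
(tag=Q, mode=steady, channel=20, source=east): source is east, channel = 20 — fails the rule, so Negative.
(tag=R, mode=steady, channel=2, source=east): source is east, channel = 2 — fails the rule, so Negative.
(tag=R, mode=burst, channel=11, source=north): source is north, channel = 11 — satisfies this, so Positive.
(tag=Q, mode=steady, channel=11, source=east): source is east, channel = 11 — fails the rule, so Negative.

Negative, Negative, Positive, Negative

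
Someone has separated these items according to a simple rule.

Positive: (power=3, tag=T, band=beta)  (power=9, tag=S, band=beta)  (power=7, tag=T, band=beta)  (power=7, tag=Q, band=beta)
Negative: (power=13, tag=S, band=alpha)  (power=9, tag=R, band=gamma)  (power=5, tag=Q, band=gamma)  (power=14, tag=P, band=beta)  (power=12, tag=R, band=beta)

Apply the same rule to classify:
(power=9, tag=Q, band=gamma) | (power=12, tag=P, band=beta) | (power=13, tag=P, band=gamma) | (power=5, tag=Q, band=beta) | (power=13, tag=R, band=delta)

Negative, Negative, Negative, Positive, Negative

'Positive' ⟺ band is beta AND power ≤ 9.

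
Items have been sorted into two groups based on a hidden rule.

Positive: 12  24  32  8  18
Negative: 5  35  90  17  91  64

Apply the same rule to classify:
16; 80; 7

A rule that fits every label: even AND at most 32 — true of each 'Positive' example, false of each 'Negative' one.
16 → 16 is even, 16 ≤ 32 → Positive. 80 → 80 is even, 80 > 32 → Negative. 7 → 7 is odd, 7 ≤ 32 → Negative.

Positive, Negative, Negative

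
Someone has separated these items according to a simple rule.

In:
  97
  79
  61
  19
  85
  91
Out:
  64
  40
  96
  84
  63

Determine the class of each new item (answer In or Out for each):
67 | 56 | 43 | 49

In, Out, In, In

'In' ⟺ ≡ 1 (mod 6).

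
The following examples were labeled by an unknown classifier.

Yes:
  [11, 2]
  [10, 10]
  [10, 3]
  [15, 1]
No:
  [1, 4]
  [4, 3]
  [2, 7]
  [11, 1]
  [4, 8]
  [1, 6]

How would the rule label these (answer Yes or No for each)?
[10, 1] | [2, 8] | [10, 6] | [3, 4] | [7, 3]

A rule that fits every label: sum ≥ 13 — true of each 'Yes' example, false of each 'No' one.

No, No, Yes, No, No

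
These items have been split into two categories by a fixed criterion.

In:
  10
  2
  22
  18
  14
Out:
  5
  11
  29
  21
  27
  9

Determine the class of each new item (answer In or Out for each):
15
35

Out, Out

The rule appears to be: even.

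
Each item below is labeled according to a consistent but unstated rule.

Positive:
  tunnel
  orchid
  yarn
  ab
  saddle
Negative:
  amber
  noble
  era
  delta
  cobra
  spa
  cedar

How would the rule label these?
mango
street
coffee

The simplest hypothesis consistent with all the labels is: even length.
mango: length 5 — does not satisfy this, so Negative.
street: length 6 — has this property, so Positive.
coffee: length 6 — has this property, so Positive.

Negative, Positive, Positive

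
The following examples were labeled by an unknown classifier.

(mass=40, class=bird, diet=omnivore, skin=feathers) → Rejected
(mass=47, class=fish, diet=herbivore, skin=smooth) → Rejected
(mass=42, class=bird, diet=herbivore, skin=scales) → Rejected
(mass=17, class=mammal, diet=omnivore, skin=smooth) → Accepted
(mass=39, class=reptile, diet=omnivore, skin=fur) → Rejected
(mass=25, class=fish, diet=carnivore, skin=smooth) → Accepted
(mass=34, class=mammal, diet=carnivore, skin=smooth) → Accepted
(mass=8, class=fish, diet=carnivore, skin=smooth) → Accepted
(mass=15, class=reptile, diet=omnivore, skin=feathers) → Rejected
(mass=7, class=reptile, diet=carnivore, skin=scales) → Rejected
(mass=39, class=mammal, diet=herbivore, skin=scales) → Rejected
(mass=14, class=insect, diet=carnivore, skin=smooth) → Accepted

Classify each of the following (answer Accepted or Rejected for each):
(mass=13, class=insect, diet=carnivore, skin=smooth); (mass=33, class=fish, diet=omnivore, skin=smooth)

Accepted, Accepted

A rule that fits every label: skin is smooth AND mass ≤ 34 — true of each 'Accepted' example, false of each 'Rejected' one.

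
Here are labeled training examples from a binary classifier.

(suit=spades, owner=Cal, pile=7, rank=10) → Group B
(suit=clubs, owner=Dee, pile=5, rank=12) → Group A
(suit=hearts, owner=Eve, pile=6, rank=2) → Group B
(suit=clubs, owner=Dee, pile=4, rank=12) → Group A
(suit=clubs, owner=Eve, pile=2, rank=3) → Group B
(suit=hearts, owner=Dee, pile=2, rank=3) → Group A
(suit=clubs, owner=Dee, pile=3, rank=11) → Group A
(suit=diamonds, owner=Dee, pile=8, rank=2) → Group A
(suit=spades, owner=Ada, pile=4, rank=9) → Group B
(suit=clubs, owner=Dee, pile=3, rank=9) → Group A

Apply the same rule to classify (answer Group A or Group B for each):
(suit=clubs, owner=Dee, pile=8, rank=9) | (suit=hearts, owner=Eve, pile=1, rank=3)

Checking candidate rules against both groups, what survives is: owner is Dee.

Group A, Group B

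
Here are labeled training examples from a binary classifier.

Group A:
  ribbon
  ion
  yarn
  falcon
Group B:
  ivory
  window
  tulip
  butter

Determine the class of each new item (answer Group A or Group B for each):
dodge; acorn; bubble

Group B, Group A, Group B

The pattern is that an item is 'Group A' exactly when: ends with 'n'.
dodge — ends with 'e', hence Group B.
acorn — ends with 'n', hence Group A.
bubble — ends with 'e', hence Group B.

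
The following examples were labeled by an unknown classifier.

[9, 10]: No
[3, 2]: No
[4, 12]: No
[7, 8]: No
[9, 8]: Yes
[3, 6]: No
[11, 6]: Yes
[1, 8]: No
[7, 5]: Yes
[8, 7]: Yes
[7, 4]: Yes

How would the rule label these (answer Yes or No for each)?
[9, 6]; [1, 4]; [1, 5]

All 'Yes' examples share one property — first > second AND sum ≥ 9 — and every 'No' example lacks it.
[9, 6]: 9 > 6, 9+6 = 15 — fits, so Yes. [1, 4]: 1 < 4, 1+4 = 5 — fails the rule, so No. [1, 5]: 1 < 5, 1+5 = 6 — fails the rule, so No.

Yes, No, No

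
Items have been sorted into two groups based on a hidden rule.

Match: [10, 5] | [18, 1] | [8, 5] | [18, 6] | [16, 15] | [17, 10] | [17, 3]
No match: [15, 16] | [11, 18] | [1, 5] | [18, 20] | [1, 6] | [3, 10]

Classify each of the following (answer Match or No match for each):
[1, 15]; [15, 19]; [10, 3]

No match, No match, Match

A rule that fits every label: first > second — true of each 'Match' example, false of each 'No match' one.
[1, 15]: No match (1 < 15). [15, 19]: No match (15 < 19). [10, 3]: Match (10 > 3).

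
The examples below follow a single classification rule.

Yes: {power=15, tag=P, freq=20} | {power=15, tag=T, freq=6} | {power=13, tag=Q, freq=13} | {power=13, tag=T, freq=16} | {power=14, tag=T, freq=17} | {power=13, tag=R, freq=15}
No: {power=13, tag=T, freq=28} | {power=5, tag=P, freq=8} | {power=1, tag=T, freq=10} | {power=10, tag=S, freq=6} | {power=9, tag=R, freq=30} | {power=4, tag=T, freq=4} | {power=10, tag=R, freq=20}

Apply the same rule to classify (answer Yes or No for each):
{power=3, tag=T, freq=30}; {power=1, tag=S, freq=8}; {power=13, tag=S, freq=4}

Every 'Yes' example satisfies: power ≥ 13 AND freq ≤ 20. None of the 'No' examples do.

No, No, Yes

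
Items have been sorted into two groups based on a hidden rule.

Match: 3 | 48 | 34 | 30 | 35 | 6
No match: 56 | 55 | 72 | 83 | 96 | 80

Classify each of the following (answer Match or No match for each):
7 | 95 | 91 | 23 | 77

A rule that fits every label: at most 48 — true of each 'Match' example, false of each 'No match' one.
Match: 7, since 7 ≤ 48.
No match: 95, since 95 > 48.
No match: 91, since 91 > 48.
Match: 23, since 23 ≤ 48.
No match: 77, since 77 > 48.

Match, No match, No match, Match, No match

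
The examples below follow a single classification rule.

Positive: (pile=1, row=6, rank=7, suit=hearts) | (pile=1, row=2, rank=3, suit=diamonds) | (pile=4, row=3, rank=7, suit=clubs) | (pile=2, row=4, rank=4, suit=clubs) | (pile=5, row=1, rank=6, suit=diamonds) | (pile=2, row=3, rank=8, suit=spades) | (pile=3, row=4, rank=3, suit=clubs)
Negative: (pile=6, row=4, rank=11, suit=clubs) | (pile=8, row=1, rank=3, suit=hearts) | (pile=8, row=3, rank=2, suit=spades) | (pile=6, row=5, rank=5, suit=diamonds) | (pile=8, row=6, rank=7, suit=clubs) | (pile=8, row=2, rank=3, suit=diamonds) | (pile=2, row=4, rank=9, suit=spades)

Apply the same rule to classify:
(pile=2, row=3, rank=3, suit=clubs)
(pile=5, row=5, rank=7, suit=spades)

Rule: pile ≤ 5 AND rank ≤ 8. This holds for each 'Positive' example and fails for each 'Negative' one.
(pile=2, row=3, rank=3, suit=clubs) — pile = 2, rank = 3, hence Positive. (pile=5, row=5, rank=7, suit=spades) — pile = 5, rank = 7, hence Positive.

Positive, Positive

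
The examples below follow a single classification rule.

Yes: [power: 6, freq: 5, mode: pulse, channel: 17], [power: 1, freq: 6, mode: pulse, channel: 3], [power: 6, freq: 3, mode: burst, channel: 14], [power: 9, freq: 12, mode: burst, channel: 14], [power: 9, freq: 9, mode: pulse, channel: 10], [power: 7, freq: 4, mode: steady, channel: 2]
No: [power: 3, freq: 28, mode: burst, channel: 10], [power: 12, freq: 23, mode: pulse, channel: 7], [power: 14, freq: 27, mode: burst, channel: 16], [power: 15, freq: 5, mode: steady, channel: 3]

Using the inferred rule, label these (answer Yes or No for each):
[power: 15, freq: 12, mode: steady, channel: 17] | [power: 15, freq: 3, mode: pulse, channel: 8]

No, No

Every 'Yes' example satisfies: freq ≤ 12 AND power ≤ 9. None of the 'No' examples do.
[power: 15, freq: 12, mode: steady, channel: 17] → freq = 12, power = 15 → No.
[power: 15, freq: 3, mode: pulse, channel: 8] → freq = 3, power = 15 → No.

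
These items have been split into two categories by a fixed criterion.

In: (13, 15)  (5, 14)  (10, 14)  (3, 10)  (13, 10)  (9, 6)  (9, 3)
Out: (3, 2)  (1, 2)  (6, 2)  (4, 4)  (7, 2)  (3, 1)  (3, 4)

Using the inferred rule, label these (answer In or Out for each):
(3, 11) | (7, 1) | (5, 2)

In, Out, Out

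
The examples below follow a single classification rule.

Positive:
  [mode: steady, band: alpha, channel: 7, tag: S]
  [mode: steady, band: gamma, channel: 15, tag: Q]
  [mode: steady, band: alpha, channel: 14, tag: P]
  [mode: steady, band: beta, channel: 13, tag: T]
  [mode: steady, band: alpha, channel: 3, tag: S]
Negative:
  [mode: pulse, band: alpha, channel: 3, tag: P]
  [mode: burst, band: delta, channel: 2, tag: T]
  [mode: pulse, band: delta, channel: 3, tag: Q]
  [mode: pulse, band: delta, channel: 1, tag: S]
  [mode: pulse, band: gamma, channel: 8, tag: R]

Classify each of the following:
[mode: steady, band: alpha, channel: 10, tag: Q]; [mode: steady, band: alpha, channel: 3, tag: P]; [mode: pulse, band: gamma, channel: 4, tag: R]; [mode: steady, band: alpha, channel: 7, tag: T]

The simplest hypothesis consistent with all the labels is: mode is steady.
[mode: steady, band: alpha, channel: 10, tag: Q]: mode is steady, qualifies → Positive.
[mode: steady, band: alpha, channel: 3, tag: P]: mode is steady, qualifies → Positive.
[mode: pulse, band: gamma, channel: 4, tag: R]: mode is pulse, doesn't qualify → Negative.
[mode: steady, band: alpha, channel: 7, tag: T]: mode is steady, qualifies → Positive.

Positive, Positive, Negative, Positive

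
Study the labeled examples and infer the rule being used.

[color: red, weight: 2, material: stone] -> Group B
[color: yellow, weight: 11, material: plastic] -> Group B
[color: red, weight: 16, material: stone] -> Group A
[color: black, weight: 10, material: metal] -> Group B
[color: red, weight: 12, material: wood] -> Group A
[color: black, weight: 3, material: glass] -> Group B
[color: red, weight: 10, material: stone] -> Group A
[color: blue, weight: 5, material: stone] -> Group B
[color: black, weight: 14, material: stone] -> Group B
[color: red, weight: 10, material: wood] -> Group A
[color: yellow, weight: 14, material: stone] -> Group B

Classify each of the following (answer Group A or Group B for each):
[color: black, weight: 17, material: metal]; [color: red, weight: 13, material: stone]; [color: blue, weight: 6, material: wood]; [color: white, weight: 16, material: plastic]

Group B, Group A, Group B, Group B

'Group A' ⟺ color is red AND weight ≥ 3.
Group B: [color: black, weight: 17, material: metal], since color is black, weight = 17.
Group A: [color: red, weight: 13, material: stone], since color is red, weight = 13.
Group B: [color: blue, weight: 6, material: wood], since color is blue, weight = 6.
Group B: [color: white, weight: 16, material: plastic], since color is white, weight = 16.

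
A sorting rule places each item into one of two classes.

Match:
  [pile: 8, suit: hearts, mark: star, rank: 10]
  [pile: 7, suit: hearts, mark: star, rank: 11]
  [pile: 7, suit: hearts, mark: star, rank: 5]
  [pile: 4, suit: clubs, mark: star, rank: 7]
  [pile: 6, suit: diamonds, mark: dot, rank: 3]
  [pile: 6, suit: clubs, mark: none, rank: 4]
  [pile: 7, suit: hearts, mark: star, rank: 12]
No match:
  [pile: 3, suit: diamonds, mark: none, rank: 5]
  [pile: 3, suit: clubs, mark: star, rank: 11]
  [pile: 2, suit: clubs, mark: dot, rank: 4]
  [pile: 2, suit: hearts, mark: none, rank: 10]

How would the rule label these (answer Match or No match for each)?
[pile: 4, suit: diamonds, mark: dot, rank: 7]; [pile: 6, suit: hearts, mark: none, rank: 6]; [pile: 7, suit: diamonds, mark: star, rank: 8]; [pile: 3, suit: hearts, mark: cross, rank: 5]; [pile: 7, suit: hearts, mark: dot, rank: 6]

Match, Match, Match, No match, Match

All 'Match' examples share one property — pile ≥ 4 — and every 'No match' example lacks it.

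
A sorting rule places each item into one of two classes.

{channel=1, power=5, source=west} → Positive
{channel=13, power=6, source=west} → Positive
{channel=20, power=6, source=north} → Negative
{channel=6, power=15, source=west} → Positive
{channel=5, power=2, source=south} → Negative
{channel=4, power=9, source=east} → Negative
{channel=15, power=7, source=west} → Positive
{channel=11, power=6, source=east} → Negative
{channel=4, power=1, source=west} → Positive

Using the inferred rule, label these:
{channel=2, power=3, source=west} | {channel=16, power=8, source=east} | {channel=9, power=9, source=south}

Positive, Negative, Negative

Every 'Positive' example satisfies: source is west. None of the 'Negative' examples do.
{channel=2, power=3, source=west}: Positive (source is west). {channel=16, power=8, source=east}: Negative (source is east). {channel=9, power=9, source=south}: Negative (source is south).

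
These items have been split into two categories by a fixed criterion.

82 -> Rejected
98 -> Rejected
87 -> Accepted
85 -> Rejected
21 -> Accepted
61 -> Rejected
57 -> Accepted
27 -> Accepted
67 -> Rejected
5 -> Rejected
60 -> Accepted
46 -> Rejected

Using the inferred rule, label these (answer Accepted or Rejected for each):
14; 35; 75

Rejected, Rejected, Accepted

The common property of the 'Accepted' items is: multiple of 3. No 'Rejected' item has it.
14 → 14 = 3·4 + 2 → Rejected.
35 → 35 = 3·11 + 2 → Rejected.
75 → 75 = 3·25 → Accepted.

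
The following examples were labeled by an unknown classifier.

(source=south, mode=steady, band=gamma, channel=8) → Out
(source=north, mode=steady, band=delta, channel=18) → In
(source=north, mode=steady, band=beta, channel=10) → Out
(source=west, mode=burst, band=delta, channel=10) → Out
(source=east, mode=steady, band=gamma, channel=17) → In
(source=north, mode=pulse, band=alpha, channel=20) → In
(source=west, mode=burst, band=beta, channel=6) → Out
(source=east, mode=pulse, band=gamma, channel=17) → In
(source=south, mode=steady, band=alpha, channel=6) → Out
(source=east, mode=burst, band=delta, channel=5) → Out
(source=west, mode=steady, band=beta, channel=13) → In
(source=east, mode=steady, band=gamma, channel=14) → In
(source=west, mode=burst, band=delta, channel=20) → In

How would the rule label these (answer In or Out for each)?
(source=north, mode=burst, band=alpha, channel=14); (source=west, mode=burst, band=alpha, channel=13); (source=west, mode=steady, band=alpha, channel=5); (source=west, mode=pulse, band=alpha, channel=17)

In, In, Out, In

The common property of the 'In' items is: channel ≥ 13. No 'Out' item has it.
(source=north, mode=burst, band=alpha, channel=14) → channel = 14 → In. (source=west, mode=burst, band=alpha, channel=13) → channel = 13 → In. (source=west, mode=steady, band=alpha, channel=5) → channel = 5 → Out. (source=west, mode=pulse, band=alpha, channel=17) → channel = 17 → In.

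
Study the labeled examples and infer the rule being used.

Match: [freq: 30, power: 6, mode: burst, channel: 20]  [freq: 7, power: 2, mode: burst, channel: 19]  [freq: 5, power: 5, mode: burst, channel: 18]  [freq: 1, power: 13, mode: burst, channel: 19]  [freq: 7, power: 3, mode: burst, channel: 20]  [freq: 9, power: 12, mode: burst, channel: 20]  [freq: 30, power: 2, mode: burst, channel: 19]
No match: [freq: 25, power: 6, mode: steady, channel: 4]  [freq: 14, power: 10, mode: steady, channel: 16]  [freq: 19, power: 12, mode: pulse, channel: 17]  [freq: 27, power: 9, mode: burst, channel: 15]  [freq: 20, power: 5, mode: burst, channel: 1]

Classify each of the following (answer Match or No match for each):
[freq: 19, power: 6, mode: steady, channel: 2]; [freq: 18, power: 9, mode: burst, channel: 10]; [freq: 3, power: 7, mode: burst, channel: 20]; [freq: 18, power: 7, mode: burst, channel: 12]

One predicate separates the groups cleanly: channel ≥ 18.
No match: [freq: 19, power: 6, mode: steady, channel: 2], since channel = 2.
No match: [freq: 18, power: 9, mode: burst, channel: 10], since channel = 10.
Match: [freq: 3, power: 7, mode: burst, channel: 20], since channel = 20.
No match: [freq: 18, power: 7, mode: burst, channel: 12], since channel = 12.

No match, No match, Match, No match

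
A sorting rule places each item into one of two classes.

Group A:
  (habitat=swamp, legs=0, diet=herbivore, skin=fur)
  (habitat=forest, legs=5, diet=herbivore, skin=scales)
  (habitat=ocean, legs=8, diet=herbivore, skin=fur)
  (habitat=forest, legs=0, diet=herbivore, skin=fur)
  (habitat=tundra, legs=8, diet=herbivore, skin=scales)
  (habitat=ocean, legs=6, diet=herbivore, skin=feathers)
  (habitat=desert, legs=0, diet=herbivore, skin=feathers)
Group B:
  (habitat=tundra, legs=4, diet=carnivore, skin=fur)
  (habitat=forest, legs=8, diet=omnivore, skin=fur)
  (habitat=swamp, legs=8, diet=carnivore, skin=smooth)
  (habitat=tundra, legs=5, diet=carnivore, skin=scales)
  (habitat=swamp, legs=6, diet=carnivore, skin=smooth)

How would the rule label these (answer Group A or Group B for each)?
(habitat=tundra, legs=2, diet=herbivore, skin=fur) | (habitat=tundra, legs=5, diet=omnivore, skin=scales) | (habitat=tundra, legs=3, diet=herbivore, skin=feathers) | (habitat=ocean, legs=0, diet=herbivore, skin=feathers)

'Group A' ⟺ diet is herbivore.
Group A: (habitat=tundra, legs=2, diet=herbivore, skin=fur), since diet is herbivore. Group B: (habitat=tundra, legs=5, diet=omnivore, skin=scales), since diet is omnivore. Group A: (habitat=tundra, legs=3, diet=herbivore, skin=feathers), since diet is herbivore. Group A: (habitat=ocean, legs=0, diet=herbivore, skin=feathers), since diet is herbivore.

Group A, Group B, Group A, Group A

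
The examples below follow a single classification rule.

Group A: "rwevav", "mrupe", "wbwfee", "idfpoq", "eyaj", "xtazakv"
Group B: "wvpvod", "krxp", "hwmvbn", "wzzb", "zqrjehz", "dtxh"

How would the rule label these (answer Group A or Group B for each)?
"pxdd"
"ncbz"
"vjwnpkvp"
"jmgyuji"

The simplest hypothesis consistent with all the labels is: has ≥ 2 vowels.
"pxdd" — 0 vowels, hence Group B.
"ncbz" — 0 vowels, hence Group B.
"vjwnpkvp" — 0 vowels, hence Group B.
"jmgyuji" — 2 vowels, hence Group A.

Group B, Group B, Group B, Group A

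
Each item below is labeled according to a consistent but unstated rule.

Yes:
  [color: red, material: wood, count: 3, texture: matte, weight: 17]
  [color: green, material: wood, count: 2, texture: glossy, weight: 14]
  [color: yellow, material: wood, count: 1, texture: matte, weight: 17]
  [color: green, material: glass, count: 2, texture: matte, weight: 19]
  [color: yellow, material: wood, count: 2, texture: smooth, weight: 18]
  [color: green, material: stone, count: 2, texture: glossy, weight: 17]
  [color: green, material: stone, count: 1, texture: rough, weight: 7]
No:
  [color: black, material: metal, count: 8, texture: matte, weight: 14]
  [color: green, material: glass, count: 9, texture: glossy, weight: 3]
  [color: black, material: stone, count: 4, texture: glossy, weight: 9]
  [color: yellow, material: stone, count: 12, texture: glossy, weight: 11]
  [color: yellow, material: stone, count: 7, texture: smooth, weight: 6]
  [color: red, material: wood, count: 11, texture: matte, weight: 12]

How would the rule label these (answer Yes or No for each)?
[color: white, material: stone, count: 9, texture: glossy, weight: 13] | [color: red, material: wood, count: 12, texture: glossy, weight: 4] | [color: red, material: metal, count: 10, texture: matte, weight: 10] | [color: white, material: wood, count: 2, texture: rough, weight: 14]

No, No, No, Yes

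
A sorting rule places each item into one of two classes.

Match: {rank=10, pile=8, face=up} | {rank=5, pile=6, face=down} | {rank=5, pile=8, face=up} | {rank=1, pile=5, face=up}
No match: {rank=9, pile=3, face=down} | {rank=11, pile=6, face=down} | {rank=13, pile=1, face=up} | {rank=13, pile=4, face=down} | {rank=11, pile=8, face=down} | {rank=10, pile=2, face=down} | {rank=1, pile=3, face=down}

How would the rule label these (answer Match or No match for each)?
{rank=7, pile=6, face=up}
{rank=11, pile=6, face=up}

Rule: pile ≥ 4 AND rank ≤ 10. This holds for each 'Match' example and fails for each 'No match' one.

Match, No match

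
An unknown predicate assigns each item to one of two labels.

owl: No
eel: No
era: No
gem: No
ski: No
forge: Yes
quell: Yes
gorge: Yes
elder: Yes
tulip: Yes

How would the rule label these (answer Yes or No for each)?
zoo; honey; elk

A rule that fits every label: length 5 — true of each 'Yes' example, false of each 'No' one.
zoo: length 3, does not pass → No.
honey: length 5, qualifies → Yes.
elk: length 3, does not pass → No.

No, Yes, No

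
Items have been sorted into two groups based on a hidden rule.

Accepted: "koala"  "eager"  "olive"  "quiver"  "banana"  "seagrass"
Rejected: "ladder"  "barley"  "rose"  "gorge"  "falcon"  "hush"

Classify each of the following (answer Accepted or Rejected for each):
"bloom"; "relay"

A rule that fits every label: has ≥ 3 vowels — true of each 'Accepted' example, false of each 'Rejected' one.
"bloom" → 2 vowels → Rejected. "relay" → 2 vowels → Rejected.

Rejected, Rejected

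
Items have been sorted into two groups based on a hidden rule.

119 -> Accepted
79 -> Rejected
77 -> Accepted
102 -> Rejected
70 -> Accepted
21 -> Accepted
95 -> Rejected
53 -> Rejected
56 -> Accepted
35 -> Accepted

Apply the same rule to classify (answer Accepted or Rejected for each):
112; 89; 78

Accepted, Rejected, Rejected

A rule that fits every label: multiple of 7 — true of each 'Accepted' example, false of each 'Rejected' one.
112: 112 = 7·16, has this property → Accepted.
89: 89 = 7·12 + 5, lacks this property → Rejected.
78: 78 = 7·11 + 1, lacks this property → Rejected.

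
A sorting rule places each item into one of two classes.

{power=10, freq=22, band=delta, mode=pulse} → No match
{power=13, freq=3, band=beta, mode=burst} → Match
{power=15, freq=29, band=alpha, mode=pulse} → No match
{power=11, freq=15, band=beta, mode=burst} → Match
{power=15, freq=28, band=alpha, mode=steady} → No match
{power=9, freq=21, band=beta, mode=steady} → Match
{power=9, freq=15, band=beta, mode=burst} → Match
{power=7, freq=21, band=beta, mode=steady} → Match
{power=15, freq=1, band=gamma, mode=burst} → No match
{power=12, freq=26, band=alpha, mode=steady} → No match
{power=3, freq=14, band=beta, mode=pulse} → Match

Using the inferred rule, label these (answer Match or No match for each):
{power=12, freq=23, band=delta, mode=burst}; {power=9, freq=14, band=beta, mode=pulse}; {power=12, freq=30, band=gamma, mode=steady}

No match, Match, No match

The simplest hypothesis consistent with all the labels is: band is beta.
{power=12, freq=23, band=delta, mode=burst} — band is delta, hence No match.
{power=9, freq=14, band=beta, mode=pulse} — band is beta, hence Match.
{power=12, freq=30, band=gamma, mode=steady} — band is gamma, hence No match.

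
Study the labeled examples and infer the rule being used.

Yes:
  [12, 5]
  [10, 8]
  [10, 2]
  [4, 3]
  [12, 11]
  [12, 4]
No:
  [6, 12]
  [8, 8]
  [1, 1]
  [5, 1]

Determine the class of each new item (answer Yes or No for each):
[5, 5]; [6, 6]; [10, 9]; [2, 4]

'Yes' ⟺ first > second AND first is even.
[5, 5] → 5 = 5, first 5 → No.
[6, 6] → 6 = 6, first 6 → No.
[10, 9] → 10 > 9, first 10 → Yes.
[2, 4] → 2 < 4, first 2 → No.

No, No, Yes, No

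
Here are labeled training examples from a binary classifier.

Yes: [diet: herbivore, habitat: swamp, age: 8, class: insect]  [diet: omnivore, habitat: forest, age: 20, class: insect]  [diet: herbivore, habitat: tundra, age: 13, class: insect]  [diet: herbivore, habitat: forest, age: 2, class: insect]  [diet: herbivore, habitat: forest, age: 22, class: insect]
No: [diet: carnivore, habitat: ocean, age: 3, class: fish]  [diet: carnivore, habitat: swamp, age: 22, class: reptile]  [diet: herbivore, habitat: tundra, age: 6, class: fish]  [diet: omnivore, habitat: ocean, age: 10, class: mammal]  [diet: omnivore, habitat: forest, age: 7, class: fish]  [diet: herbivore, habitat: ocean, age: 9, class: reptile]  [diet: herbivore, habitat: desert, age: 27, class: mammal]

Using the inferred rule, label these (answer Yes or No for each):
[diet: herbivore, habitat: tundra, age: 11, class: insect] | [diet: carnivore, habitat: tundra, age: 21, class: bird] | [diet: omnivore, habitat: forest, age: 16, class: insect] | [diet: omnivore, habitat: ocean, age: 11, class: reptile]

Yes, No, Yes, No

The classifier is using: class is insect.
[diet: herbivore, habitat: tundra, age: 11, class: insect] → class is insect → Yes. [diet: carnivore, habitat: tundra, age: 21, class: bird] → class is bird → No. [diet: omnivore, habitat: forest, age: 16, class: insect] → class is insect → Yes. [diet: omnivore, habitat: ocean, age: 11, class: reptile] → class is reptile → No.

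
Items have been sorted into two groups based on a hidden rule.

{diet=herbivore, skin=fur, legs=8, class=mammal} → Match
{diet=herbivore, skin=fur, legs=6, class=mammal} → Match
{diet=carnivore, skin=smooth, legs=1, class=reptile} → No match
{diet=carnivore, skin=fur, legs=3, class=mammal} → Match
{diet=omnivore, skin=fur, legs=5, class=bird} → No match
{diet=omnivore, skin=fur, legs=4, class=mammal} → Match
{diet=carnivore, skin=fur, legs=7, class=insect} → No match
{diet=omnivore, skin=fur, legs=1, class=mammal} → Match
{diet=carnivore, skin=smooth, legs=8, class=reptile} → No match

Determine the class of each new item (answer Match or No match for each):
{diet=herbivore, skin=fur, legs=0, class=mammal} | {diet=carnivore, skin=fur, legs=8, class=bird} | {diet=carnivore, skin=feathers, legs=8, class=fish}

Comparing the two groups points to one rule — class is mammal.
{diet=herbivore, skin=fur, legs=0, class=mammal} → class is mammal → Match. {diet=carnivore, skin=fur, legs=8, class=bird} → class is bird → No match. {diet=carnivore, skin=feathers, legs=8, class=fish} → class is fish → No match.

Match, No match, No match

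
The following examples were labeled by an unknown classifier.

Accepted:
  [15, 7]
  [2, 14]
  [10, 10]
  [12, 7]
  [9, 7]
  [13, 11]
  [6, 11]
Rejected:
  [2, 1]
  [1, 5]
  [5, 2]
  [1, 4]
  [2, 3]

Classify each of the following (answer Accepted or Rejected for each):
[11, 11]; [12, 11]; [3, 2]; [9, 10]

One predicate separates the groups cleanly: sum ≥ 16.
Accepted: [11, 11], since 11+11 = 22. Accepted: [12, 11], since 12+11 = 23. Rejected: [3, 2], since 3+2 = 5. Accepted: [9, 10], since 9+10 = 19.

Accepted, Accepted, Rejected, Accepted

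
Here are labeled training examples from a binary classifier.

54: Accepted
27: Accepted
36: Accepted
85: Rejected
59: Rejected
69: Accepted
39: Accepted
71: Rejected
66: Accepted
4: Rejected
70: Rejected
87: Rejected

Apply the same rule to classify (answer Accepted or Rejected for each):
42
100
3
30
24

Accepted, Rejected, Accepted, Accepted, Accepted

A rule that fits every label: multiple of 3 AND at most 69 — true of each 'Accepted' example, false of each 'Rejected' one.
42: Accepted (42 = 3·14, 42 ≤ 69). 100: Rejected (100 = 3·33 + 1, 100 > 69). 3: Accepted (3 = 3·1, 3 ≤ 69). 30: Accepted (30 = 3·10, 30 ≤ 69). 24: Accepted (24 = 3·8, 24 ≤ 69).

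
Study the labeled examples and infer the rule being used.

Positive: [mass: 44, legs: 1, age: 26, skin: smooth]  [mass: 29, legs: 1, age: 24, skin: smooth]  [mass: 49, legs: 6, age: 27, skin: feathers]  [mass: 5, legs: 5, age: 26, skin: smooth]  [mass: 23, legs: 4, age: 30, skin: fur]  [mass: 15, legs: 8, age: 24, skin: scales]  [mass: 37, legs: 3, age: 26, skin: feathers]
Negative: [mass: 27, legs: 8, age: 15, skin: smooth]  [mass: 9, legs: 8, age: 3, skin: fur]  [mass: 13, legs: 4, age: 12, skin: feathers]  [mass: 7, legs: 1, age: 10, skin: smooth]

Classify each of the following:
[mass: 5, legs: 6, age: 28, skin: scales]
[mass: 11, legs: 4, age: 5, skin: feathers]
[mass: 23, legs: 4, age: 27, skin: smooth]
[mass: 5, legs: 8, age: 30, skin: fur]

Every 'Positive' example satisfies: age ≥ 24. None of the 'Negative' examples do.
Positive: [mass: 5, legs: 6, age: 28, skin: scales], since age = 28. Negative: [mass: 11, legs: 4, age: 5, skin: feathers], since age = 5. Positive: [mass: 23, legs: 4, age: 27, skin: smooth], since age = 27. Positive: [mass: 5, legs: 8, age: 30, skin: fur], since age = 30.

Positive, Negative, Positive, Positive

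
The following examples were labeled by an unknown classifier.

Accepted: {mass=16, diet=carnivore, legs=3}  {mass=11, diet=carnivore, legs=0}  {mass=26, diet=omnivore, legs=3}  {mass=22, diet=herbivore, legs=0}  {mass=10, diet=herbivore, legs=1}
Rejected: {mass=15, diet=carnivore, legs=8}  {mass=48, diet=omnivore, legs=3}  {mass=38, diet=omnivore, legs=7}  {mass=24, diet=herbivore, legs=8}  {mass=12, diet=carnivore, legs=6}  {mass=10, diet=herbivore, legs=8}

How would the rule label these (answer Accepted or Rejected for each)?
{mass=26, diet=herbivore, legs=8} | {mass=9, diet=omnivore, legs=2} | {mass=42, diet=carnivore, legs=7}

All 'Accepted' examples share one property — mass ≤ 26 AND legs ≤ 3 — and every 'Rejected' example lacks it.

Rejected, Accepted, Rejected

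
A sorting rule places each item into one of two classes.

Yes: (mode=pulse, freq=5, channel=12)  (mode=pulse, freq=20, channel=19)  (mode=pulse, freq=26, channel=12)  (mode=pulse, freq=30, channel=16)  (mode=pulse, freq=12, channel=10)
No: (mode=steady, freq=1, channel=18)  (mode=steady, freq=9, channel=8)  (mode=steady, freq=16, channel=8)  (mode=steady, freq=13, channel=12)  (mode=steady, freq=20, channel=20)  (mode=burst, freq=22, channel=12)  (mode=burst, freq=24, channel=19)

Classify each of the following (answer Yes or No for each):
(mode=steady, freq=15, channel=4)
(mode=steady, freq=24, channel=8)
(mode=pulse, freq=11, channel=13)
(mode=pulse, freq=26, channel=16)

The simplest hypothesis consistent with all the labels is: mode is pulse.

No, No, Yes, Yes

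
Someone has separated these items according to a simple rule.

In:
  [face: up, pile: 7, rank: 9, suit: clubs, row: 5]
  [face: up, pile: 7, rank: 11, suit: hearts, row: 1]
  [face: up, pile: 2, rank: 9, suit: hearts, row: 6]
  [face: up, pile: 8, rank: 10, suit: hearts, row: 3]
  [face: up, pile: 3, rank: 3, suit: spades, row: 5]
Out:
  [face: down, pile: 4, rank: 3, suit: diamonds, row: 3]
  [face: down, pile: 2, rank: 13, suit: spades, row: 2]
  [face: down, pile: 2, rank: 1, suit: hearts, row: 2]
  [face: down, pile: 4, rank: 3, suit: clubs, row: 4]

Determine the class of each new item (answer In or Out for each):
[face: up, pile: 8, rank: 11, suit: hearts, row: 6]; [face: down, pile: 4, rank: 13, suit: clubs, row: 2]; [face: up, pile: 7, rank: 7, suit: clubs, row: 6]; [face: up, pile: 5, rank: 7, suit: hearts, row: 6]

In, Out, In, In

The classifier is using: face is up.
[face: up, pile: 8, rank: 11, suit: hearts, row: 6] — face is up, hence In. [face: down, pile: 4, rank: 13, suit: clubs, row: 2] — face is down, hence Out. [face: up, pile: 7, rank: 7, suit: clubs, row: 6] — face is up, hence In. [face: up, pile: 5, rank: 7, suit: hearts, row: 6] — face is up, hence In.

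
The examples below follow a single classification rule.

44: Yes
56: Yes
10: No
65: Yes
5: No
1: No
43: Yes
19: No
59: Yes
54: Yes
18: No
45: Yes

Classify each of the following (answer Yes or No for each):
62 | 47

The distinguishing property — at least 43 — holds for all the 'Yes' cases and none of the 'No' cases.
62 → 62 ≥ 43 → Yes.
47 → 47 ≥ 43 → Yes.

Yes, Yes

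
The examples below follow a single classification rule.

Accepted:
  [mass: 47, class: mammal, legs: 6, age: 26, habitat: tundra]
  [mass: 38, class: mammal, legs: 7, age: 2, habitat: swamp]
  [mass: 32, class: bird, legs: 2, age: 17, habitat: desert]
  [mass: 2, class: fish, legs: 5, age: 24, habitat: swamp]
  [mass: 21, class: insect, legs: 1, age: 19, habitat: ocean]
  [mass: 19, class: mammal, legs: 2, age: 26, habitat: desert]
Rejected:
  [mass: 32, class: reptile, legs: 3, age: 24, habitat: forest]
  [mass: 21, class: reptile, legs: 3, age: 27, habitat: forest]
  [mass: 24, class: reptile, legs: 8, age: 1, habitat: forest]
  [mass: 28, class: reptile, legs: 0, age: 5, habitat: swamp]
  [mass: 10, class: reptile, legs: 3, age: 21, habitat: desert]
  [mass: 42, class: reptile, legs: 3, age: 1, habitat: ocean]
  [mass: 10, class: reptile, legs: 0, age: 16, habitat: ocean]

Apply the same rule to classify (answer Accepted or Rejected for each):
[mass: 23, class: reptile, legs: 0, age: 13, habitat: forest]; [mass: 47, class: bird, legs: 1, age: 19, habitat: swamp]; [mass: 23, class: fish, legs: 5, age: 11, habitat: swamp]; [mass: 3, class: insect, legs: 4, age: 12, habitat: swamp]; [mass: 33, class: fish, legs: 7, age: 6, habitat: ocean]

Rejected, Accepted, Accepted, Accepted, Accepted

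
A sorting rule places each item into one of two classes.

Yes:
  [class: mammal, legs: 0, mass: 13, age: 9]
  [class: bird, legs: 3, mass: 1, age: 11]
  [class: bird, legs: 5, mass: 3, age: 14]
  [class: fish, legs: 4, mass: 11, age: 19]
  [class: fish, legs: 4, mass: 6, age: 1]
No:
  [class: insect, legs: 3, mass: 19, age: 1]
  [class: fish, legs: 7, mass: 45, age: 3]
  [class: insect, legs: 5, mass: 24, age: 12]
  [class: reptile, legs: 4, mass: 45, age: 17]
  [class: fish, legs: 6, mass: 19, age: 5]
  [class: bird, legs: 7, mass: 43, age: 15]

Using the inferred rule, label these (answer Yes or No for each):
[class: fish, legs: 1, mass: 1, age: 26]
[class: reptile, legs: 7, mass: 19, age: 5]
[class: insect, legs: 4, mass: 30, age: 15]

Every 'Yes' example satisfies: mass ≤ 13. None of the 'No' examples do.

Yes, No, No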